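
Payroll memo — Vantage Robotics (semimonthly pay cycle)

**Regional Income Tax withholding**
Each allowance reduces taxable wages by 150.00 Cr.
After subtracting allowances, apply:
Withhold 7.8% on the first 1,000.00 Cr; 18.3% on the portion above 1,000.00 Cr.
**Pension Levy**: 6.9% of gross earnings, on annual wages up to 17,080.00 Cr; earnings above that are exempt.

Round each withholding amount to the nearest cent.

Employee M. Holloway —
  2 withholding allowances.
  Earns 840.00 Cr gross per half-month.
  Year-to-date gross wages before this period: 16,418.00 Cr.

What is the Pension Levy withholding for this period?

Pension Levy: cap 17,080.00 Cr − YTD 16,418.00 Cr = 662.00 Cr subject; 6.9% × 662.00 Cr = 45.68 Cr

45.68 Cr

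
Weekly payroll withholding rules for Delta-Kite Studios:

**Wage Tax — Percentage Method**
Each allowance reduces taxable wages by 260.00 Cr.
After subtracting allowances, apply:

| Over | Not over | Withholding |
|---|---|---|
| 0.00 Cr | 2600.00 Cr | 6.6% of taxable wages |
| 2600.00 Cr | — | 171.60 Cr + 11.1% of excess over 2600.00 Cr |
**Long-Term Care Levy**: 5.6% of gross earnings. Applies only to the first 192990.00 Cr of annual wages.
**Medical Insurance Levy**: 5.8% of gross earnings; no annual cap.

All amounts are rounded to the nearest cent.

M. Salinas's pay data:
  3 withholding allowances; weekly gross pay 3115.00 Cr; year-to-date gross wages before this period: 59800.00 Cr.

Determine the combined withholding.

509.22 Cr

Wage Tax: taxable = 3115.00 Cr − 3×260.00 Cr = 2335.00 Cr
  6.6% × 2335.00 Cr = 154.11 Cr
Long-Term Care Levy: 5.6% × 3115.00 Cr = 174.44 Cr
Medical Insurance Levy: 5.8% × 3115.00 Cr = 180.67 Cr
Total: 154.11 Cr + 174.44 Cr + 180.67 Cr = 509.22 Cr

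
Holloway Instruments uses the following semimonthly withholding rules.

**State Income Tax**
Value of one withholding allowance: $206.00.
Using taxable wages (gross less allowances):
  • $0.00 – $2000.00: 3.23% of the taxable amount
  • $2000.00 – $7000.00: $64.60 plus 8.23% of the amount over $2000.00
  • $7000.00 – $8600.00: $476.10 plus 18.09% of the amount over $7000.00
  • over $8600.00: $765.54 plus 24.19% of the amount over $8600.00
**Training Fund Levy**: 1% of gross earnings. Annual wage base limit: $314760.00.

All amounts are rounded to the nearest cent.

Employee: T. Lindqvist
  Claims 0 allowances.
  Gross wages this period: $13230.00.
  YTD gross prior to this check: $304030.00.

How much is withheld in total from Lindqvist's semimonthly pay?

$1992.84

State Income Tax: taxable = $13230.00
  $765.54 + 24.19% × ($13230.00 − $8600.00) = $765.54 + 24.19% × $4630.00 = $1885.54
Training Fund Levy: cap $314760.00 − YTD $304030.00 = $10730.00 subject; 1% × $10730.00 = $107.30
Total: $1885.54 + $107.30 = $1992.84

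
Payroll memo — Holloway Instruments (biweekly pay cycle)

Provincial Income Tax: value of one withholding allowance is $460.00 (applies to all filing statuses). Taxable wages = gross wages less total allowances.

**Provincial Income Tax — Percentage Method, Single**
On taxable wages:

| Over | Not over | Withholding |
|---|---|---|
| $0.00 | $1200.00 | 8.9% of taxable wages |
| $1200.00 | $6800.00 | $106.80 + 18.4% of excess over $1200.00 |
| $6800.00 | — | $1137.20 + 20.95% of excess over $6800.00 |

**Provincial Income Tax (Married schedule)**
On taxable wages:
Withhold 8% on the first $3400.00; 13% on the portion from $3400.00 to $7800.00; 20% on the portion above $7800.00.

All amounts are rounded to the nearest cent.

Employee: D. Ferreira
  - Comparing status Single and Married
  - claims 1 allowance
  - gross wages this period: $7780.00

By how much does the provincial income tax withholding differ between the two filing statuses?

Provincial Income Tax (Single): taxable = $7780.00 − 1×$460.00 = $7320.00
  $1137.20 + 20.95% × ($7320.00 − $6800.00) = $1137.20 + 20.95% × $520.00 = $1246.14
Provincial Income Tax (Married): taxable = $7780.00 − 1×$460.00 = $7320.00
  $272.00 + 13% × ($7320.00 − $3400.00) = $272.00 + 13% × $3920.00 = $781.60
Difference: |$1246.14 − $781.60| = $464.54 (higher under Single)

$464.54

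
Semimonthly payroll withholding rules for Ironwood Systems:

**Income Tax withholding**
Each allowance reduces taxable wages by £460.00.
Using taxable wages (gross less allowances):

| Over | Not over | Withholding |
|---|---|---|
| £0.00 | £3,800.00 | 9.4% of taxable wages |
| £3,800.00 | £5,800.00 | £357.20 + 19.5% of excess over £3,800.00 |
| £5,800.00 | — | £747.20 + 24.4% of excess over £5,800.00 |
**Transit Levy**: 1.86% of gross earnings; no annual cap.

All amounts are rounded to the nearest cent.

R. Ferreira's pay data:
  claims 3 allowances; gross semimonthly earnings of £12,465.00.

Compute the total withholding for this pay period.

£2,268.59

Income Tax: taxable = £12,465.00 − 3×£460.00 = £11,085.00
  £747.20 + 24.4% × (£11,085.00 − £5,800.00) = £747.20 + 24.4% × £5,285.00 = £2,036.74
Transit Levy: 1.86% × £12,465.00 = £231.85
Total: £2,036.74 + £231.85 = £2,268.59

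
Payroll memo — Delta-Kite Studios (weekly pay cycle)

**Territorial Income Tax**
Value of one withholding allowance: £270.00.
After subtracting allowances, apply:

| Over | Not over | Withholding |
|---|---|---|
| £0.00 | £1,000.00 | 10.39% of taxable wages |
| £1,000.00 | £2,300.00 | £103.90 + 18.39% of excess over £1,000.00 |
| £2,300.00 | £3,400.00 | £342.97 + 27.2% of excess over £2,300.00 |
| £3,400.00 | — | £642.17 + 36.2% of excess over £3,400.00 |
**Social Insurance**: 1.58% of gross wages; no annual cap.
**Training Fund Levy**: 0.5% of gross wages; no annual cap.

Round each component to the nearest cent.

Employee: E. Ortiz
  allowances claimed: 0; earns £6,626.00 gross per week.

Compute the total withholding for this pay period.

Territorial Income Tax: taxable = £6,626.00
  £642.17 + 36.2% × (£6,626.00 − £3,400.00) = £642.17 + 36.2% × £3,226.00 = £1,809.98
Social Insurance: 1.58% × £6,626.00 = £104.69
Training Fund Levy: 0.5% × £6,626.00 = £33.13
Total: £1,809.98 + £104.69 + £33.13 = £1,947.80

£1,947.80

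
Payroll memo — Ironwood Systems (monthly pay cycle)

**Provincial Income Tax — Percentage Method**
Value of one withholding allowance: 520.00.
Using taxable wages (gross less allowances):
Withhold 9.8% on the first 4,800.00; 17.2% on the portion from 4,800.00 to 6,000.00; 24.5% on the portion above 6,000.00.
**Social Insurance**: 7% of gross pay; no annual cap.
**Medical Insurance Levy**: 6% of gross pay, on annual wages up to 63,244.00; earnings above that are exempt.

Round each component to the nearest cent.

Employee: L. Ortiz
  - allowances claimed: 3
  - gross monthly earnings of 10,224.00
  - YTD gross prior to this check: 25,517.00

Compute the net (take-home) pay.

7,565.40

Provincial Income Tax: taxable = 10,224.00 − 3×520.00 = 8,664.00
  676.80 + 24.5% × (8,664.00 − 6,000.00) = 676.80 + 24.5% × 2,664.00 = 1,329.48
Social Insurance: 7% × 10,224.00 = 715.68
Medical Insurance Levy: 6% × 10,224.00 = 613.44
Total withheld: 1,329.48 + 715.68 + 613.44 = 2,658.60
Net pay: 10,224.00 − 2,658.60 = 7,565.40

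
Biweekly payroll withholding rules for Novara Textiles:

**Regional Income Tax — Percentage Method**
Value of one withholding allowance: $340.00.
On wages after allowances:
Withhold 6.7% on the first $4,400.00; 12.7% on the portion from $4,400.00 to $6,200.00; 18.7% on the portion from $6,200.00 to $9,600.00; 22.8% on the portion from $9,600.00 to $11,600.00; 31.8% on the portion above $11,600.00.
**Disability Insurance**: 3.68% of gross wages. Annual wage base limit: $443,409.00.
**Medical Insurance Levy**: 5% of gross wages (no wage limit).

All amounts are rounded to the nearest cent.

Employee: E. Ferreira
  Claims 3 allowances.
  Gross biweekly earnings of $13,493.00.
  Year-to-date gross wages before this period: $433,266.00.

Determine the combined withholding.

$2,940.72

Regional Income Tax: taxable = $13,493.00 − 3×$340.00 = $12,473.00
  $1,615.20 + 31.8% × ($12,473.00 − $11,600.00) = $1,615.20 + 31.8% × $873.00 = $1,892.81
Disability Insurance: cap $443,409.00 − YTD $433,266.00 = $10,143.00 subject; 3.68% × $10,143.00 = $373.26
Medical Insurance Levy: 5% × $13,493.00 = $674.65
Total: $1,892.81 + $373.26 + $674.65 = $2,940.72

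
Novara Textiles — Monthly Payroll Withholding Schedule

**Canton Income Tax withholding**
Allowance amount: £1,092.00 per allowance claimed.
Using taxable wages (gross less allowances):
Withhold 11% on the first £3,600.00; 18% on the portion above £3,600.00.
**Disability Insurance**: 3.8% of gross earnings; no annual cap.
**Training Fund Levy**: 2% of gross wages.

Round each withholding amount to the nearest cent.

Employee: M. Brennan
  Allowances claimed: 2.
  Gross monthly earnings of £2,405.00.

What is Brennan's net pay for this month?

£2,241.20

Canton Income Tax: taxable = £2,405.00 − 2×£1,092.00 = £221.00
  11% × £221.00 = £24.31
Disability Insurance: 3.8% × £2,405.00 = £91.39
Training Fund Levy: 2% × £2,405.00 = £48.10
Total withheld: £24.31 + £91.39 + £48.10 = £163.80
Net pay: £2,405.00 − £163.80 = £2,241.20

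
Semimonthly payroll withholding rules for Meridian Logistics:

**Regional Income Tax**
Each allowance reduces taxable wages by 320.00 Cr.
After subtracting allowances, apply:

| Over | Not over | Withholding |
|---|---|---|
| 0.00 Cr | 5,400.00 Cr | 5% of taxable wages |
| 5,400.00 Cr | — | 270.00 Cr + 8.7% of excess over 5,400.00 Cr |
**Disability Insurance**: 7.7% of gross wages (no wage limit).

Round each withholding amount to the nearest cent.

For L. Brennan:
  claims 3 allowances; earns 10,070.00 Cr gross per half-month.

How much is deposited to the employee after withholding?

8,701.84 Cr

Regional Income Tax: taxable = 10,070.00 Cr − 3×320.00 Cr = 9,110.00 Cr
  270.00 Cr + 8.7% × (9,110.00 Cr − 5,400.00 Cr) = 270.00 Cr + 8.7% × 3,710.00 Cr = 592.77 Cr
Disability Insurance: 7.7% × 10,070.00 Cr = 775.39 Cr
Total withheld: 592.77 Cr + 775.39 Cr = 1,368.16 Cr
Net pay: 10,070.00 Cr − 1,368.16 Cr = 8,701.84 Cr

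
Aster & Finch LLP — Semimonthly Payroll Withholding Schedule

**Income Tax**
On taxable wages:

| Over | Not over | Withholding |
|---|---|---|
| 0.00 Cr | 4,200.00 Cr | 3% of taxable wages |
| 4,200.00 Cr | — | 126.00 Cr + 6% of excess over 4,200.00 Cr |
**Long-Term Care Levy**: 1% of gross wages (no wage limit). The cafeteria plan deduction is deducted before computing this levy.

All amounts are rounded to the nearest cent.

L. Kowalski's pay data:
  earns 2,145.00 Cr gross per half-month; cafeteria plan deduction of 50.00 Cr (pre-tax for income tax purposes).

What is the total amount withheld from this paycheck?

Income Tax: taxable = 2,145.00 Cr − 50.00 Cr = 2,095.00 Cr
  3% × 2,095.00 Cr = 62.85 Cr
Long-Term Care Levy: 1% × 2,095.00 Cr = 20.95 Cr
Total: 62.85 Cr + 20.95 Cr = 83.80 Cr

83.80 Cr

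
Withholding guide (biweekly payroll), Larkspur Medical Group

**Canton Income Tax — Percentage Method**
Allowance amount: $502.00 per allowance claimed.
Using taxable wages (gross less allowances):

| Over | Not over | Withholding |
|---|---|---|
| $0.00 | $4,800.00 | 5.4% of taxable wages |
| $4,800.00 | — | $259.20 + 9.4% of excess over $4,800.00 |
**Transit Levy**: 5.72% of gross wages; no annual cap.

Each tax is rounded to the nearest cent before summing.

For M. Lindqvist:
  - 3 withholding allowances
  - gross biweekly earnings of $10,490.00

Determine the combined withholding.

Canton Income Tax: taxable = $10,490.00 − 3×$502.00 = $8,984.00
  $259.20 + 9.4% × ($8,984.00 − $4,800.00) = $259.20 + 9.4% × $4,184.00 = $652.50
Transit Levy: 5.72% × $10,490.00 = $600.03
Total: $652.50 + $600.03 = $1,252.53

$1,252.53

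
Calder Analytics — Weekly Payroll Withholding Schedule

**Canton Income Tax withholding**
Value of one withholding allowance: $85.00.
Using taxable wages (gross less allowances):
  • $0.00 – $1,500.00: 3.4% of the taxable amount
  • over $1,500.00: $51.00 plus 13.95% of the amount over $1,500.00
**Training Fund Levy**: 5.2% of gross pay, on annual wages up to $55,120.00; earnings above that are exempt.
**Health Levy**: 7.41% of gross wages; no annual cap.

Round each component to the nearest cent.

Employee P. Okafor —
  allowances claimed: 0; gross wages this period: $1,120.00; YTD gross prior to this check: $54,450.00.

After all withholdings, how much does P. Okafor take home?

$964.09

Canton Income Tax: taxable = $1,120.00
  3.4% × $1,120.00 = $38.08
Training Fund Levy: cap $55,120.00 − YTD $54,450.00 = $670.00 subject; 5.2% × $670.00 = $34.84
Health Levy: 7.41% × $1,120.00 = $82.99
Total withheld: $38.08 + $34.84 + $82.99 = $155.91
Net pay: $1,120.00 − $155.91 = $964.09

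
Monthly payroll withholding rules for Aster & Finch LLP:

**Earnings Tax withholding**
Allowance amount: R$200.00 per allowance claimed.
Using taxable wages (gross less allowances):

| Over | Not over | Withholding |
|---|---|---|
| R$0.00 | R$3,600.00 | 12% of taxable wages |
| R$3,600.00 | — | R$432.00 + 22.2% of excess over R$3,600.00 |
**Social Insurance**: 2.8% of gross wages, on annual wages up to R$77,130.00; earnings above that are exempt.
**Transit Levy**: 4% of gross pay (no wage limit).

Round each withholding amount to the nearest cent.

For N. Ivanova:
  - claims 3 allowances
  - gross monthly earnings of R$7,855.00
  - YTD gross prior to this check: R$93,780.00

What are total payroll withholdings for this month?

Earnings Tax: taxable = R$7,855.00 − 3×R$200.00 = R$7,255.00
  R$432.00 + 22.2% × (R$7,255.00 − R$3,600.00) = R$432.00 + 22.2% × R$3,655.00 = R$1,243.41
Social Insurance: YTD R$93,780.00 ≥ cap R$77,130.00 → R$0.00
Transit Levy: 4% × R$7,855.00 = R$314.20
Total: R$1,243.41 + R$0.00 + R$314.20 = R$1,557.61

R$1,557.61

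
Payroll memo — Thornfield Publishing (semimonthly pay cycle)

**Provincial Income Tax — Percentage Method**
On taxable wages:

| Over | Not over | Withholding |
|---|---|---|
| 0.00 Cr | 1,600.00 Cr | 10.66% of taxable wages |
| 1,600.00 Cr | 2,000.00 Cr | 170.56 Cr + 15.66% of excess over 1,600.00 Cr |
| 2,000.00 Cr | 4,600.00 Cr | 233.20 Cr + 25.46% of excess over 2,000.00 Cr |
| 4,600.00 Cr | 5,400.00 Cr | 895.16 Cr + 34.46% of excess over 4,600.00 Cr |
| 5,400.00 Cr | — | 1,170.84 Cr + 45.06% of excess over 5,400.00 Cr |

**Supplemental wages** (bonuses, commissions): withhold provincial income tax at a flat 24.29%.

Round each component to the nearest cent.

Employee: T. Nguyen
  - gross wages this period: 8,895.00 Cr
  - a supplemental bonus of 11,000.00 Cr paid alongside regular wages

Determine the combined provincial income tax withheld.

Provincial Income Tax: taxable = 8,895.00 Cr
  1,170.84 Cr + 45.06% × (8,895.00 Cr − 5,400.00 Cr) = 1,170.84 Cr + 45.06% × 3,495.00 Cr = 2,745.69 Cr
Supplemental (24.29% flat on bonus): 24.29% × 11,000.00 Cr = 2,671.90 Cr
Total provincial income tax: 2,745.69 Cr + 2,671.90 Cr = 5,417.59 Cr

5,417.59 Cr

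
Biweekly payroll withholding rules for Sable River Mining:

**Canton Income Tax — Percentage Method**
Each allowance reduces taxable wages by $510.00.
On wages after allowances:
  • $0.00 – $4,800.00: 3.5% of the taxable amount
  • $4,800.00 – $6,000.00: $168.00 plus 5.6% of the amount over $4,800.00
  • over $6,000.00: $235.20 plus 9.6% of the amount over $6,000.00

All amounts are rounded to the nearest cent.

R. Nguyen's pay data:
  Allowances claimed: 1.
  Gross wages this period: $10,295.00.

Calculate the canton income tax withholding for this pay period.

$598.56

Canton Income Tax: taxable = $10,295.00 − 1×$510.00 = $9,785.00
  $235.20 + 9.6% × ($9,785.00 − $6,000.00) = $235.20 + 9.6% × $3,785.00 = $598.56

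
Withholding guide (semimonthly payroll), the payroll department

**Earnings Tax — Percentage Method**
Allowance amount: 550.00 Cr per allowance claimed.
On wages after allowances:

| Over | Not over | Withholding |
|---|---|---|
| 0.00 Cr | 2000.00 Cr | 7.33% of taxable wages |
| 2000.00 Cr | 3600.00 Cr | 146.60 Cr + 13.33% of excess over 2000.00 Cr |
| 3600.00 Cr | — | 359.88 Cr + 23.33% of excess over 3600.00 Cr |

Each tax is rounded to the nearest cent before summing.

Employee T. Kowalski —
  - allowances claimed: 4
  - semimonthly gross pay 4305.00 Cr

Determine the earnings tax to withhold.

160.60 Cr

Earnings Tax: taxable = 4305.00 Cr − 4×550.00 Cr = 2105.00 Cr
  146.60 Cr + 13.33% × (2105.00 Cr − 2000.00 Cr) = 146.60 Cr + 13.33% × 105.00 Cr = 160.60 Cr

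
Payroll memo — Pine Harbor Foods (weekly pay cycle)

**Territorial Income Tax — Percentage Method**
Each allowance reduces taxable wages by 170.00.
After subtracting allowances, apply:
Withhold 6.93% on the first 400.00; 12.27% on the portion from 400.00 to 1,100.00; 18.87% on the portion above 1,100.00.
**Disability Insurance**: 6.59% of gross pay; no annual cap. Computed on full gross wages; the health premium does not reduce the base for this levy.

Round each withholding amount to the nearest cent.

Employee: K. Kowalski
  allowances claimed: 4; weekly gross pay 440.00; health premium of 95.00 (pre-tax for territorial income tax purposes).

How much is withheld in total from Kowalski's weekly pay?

Territorial Income Tax: taxable = 440.00 − 95.00 − 4×170.00 = -335.00
  Taxable ≤ 0 → 0.00
Disability Insurance: 6.59% × 440.00 = 29.00
Total: 0.00 + 29.00 = 29.00

29.00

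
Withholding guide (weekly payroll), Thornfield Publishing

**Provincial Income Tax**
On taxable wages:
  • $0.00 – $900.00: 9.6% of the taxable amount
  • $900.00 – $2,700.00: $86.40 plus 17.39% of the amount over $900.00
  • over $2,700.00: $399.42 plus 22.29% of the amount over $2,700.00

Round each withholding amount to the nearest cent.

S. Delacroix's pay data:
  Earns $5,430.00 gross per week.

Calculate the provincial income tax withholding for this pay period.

$1,007.94

Provincial Income Tax: taxable = $5,430.00
  $399.42 + 22.29% × ($5,430.00 − $2,700.00) = $399.42 + 22.29% × $2,730.00 = $1,007.94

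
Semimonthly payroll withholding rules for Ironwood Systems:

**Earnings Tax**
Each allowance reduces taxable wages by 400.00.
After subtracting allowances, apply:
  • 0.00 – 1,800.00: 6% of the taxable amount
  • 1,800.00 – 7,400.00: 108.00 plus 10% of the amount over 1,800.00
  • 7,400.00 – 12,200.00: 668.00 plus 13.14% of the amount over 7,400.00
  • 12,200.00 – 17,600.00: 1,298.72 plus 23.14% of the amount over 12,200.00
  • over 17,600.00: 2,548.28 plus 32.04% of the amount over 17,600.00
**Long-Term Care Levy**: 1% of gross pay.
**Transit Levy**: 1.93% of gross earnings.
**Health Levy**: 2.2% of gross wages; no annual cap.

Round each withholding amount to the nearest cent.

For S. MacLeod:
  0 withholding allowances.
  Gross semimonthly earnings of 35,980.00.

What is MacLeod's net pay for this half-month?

Earnings Tax: taxable = 35,980.00
  2,548.28 + 32.04% × (35,980.00 − 17,600.00) = 2,548.28 + 32.04% × 18,380.00 = 8,437.23
Long-Term Care Levy: 1% × 35,980.00 = 359.80
Transit Levy: 1.93% × 35,980.00 = 694.41
Health Levy: 2.2% × 35,980.00 = 791.56
Total withheld: 8,437.23 + 359.80 + 694.41 + 791.56 = 10,283.00
Net pay: 35,980.00 − 10,283.00 = 25,697.00

25,697.00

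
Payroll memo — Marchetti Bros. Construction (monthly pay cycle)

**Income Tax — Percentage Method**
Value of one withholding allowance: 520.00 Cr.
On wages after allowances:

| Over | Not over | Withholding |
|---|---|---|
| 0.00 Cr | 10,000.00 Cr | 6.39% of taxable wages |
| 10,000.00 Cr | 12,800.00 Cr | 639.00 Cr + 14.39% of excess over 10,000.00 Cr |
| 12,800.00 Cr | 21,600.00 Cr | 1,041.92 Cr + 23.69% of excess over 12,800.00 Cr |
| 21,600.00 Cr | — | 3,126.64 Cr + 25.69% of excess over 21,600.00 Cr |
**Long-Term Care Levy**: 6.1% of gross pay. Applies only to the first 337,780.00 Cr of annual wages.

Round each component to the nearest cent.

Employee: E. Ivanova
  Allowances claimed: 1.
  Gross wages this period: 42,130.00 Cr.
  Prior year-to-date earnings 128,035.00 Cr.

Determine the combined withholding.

Income Tax: taxable = 42,130.00 Cr − 1×520.00 Cr = 41,610.00 Cr
  3,126.64 Cr + 25.69% × (41,610.00 Cr − 21,600.00 Cr) = 3,126.64 Cr + 25.69% × 20,010.00 Cr = 8,267.21 Cr
Long-Term Care Levy: 6.1% × 42,130.00 Cr = 2,569.93 Cr
Total: 8,267.21 Cr + 2,569.93 Cr = 10,837.14 Cr

10,837.14 Cr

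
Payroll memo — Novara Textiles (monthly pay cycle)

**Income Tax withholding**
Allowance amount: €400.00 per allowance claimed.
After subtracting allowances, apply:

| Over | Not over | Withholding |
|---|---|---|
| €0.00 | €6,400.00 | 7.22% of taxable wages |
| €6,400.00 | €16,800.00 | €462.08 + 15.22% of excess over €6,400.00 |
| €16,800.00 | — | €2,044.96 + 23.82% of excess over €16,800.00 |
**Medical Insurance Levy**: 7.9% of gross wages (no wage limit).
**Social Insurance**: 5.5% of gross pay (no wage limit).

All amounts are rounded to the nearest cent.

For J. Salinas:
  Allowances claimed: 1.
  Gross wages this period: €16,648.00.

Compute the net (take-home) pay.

Income Tax: taxable = €16,648.00 − 1×€400.00 = €16,248.00
  €462.08 + 15.22% × (€16,248.00 − €6,400.00) = €462.08 + 15.22% × €9,848.00 = €1,960.95
Medical Insurance Levy: 7.9% × €16,648.00 = €1,315.19
Social Insurance: 5.5% × €16,648.00 = €915.64
Total withheld: €1,960.95 + €1,315.19 + €915.64 = €4,191.78
Net pay: €16,648.00 − €4,191.78 = €12,456.22

€12,456.22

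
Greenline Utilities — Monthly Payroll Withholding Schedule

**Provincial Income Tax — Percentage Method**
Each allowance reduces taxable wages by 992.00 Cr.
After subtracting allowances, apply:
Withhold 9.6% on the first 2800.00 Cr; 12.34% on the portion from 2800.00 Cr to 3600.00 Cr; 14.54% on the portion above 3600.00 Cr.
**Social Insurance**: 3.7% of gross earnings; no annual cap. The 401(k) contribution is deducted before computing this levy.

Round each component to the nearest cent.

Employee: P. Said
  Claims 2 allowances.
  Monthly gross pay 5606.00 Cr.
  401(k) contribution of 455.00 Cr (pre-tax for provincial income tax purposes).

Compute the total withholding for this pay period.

504.68 Cr

Provincial Income Tax: taxable = 5606.00 Cr − 455.00 Cr − 2×992.00 Cr = 3167.00 Cr
  268.80 Cr + 12.34% × (3167.00 Cr − 2800.00 Cr) = 268.80 Cr + 12.34% × 367.00 Cr = 314.09 Cr
Social Insurance: 3.7% × 5151.00 Cr = 190.59 Cr
Total: 314.09 Cr + 190.59 Cr = 504.68 Cr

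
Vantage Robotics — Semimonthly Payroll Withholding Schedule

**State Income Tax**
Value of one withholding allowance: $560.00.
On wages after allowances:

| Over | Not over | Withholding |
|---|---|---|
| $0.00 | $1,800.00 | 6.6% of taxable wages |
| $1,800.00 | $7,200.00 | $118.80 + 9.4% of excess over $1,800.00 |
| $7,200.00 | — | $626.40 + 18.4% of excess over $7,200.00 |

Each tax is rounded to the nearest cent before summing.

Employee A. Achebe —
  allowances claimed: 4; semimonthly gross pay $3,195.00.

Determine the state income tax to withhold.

$63.03

State Income Tax: taxable = $3,195.00 − 4×$560.00 = $955.00
  6.6% × $955.00 = $63.03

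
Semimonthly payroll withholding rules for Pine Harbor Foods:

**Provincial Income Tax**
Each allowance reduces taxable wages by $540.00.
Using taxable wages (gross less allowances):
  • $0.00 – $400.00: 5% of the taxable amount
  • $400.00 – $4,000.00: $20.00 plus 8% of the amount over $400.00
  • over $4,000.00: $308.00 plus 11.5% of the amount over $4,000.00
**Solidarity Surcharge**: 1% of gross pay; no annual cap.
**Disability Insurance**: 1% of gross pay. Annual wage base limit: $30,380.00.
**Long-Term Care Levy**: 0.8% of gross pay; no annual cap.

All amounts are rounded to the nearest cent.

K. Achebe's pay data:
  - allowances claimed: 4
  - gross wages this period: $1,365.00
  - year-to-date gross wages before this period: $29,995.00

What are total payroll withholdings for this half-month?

$28.42

Provincial Income Tax: taxable = $1,365.00 − 4×$540.00 = $-795.00
  Taxable ≤ 0 → $0.00
Solidarity Surcharge: 1% × $1,365.00 = $13.65
Disability Insurance: cap $30,380.00 − YTD $29,995.00 = $385.00 subject; 1% × $385.00 = $3.85
Long-Term Care Levy: 0.8% × $1,365.00 = $10.92
Total: $0.00 + $13.65 + $3.85 + $10.92 = $28.42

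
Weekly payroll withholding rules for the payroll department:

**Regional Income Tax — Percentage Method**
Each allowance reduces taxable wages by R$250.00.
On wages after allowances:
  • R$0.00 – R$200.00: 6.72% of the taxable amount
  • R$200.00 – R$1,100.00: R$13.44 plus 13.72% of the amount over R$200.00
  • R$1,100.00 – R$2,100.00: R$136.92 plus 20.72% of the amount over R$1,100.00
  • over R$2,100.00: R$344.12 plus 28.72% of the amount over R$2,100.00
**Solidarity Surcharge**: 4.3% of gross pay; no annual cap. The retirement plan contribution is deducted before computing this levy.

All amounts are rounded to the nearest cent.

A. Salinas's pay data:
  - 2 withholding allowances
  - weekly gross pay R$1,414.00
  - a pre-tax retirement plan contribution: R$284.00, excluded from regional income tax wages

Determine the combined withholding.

R$121.03

Regional Income Tax: taxable = R$1,414.00 − R$284.00 − 2×R$250.00 = R$630.00
  R$13.44 + 13.72% × (R$630.00 − R$200.00) = R$13.44 + 13.72% × R$430.00 = R$72.44
Solidarity Surcharge: 4.3% × R$1,130.00 = R$48.59
Total: R$72.44 + R$48.59 = R$121.03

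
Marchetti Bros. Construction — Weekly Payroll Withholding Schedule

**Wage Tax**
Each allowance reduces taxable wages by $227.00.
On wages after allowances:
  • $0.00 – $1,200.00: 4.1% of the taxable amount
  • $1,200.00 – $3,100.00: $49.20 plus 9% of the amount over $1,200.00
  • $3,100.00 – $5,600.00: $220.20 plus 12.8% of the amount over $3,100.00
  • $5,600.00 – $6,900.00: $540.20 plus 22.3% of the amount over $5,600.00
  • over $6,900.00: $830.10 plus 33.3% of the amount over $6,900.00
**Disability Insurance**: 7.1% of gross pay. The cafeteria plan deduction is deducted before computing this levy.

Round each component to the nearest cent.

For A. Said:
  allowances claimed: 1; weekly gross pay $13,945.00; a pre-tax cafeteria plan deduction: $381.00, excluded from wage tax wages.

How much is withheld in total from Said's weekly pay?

Wage Tax: taxable = $13,945.00 − $381.00 − 1×$227.00 = $13,337.00
  $830.10 + 33.3% × ($13,337.00 − $6,900.00) = $830.10 + 33.3% × $6,437.00 = $2,973.62
Disability Insurance: 7.1% × $13,564.00 = $963.04
Total: $2,973.62 + $963.04 = $3,936.66

$3,936.66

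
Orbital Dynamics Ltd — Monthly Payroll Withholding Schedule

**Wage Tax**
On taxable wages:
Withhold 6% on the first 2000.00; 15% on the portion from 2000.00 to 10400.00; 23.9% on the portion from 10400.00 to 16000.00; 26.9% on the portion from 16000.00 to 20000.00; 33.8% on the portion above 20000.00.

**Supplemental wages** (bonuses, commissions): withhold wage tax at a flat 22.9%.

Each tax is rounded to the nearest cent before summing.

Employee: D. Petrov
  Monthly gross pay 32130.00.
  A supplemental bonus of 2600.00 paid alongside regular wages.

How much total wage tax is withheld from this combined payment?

Wage Tax: taxable = 32130.00
  3794.40 + 33.8% × (32130.00 − 20000.00) = 3794.40 + 33.8% × 12130.00 = 7894.34
Supplemental (22.9% flat on bonus): 22.9% × 2600.00 = 595.40
Total wage tax: 7894.34 + 595.40 = 8489.74

8489.74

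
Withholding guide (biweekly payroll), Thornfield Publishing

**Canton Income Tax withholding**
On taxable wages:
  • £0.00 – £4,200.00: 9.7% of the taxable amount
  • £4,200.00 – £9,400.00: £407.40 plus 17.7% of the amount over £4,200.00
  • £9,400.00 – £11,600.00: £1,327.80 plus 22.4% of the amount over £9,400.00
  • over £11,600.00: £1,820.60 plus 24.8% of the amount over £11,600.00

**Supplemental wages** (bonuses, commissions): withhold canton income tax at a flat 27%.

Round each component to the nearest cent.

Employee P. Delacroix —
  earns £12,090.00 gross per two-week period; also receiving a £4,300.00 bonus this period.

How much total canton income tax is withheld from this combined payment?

Canton Income Tax: taxable = £12,090.00
  £1,820.60 + 24.8% × (£12,090.00 − £11,600.00) = £1,820.60 + 24.8% × £490.00 = £1,942.12
Supplemental (27% flat on bonus): 27% × £4,300.00 = £1,161.00
Total canton income tax: £1,942.12 + £1,161.00 = £3,103.12

£3,103.12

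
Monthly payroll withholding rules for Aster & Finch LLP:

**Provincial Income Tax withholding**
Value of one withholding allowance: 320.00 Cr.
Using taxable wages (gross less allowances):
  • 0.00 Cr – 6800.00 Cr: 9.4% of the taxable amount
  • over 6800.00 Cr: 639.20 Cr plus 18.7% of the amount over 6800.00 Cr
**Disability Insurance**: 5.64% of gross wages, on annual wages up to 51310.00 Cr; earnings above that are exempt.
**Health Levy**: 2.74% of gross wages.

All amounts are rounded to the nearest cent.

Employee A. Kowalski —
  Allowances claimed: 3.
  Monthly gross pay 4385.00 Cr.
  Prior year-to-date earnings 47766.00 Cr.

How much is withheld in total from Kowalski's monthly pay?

641.98 Cr

Provincial Income Tax: taxable = 4385.00 Cr − 3×320.00 Cr = 3425.00 Cr
  9.4% × 3425.00 Cr = 321.95 Cr
Disability Insurance: cap 51310.00 Cr − YTD 47766.00 Cr = 3544.00 Cr subject; 5.64% × 3544.00 Cr = 199.88 Cr
Health Levy: 2.74% × 4385.00 Cr = 120.15 Cr
Total: 321.95 Cr + 199.88 Cr + 120.15 Cr = 641.98 Cr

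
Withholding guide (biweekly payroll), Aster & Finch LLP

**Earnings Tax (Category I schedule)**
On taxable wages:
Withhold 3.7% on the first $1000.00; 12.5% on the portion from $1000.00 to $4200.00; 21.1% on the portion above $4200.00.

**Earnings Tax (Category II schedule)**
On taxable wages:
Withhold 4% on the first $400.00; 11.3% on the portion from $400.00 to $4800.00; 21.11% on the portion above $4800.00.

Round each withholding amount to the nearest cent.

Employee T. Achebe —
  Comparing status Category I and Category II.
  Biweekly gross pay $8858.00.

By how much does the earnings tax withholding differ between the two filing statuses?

$50.00

Earnings Tax (Category I): taxable = $8858.00
  $437.00 + 21.1% × ($8858.00 − $4200.00) = $437.00 + 21.1% × $4658.00 = $1419.84
Earnings Tax (Category II): taxable = $8858.00
  $513.20 + 21.11% × ($8858.00 − $4800.00) = $513.20 + 21.11% × $4058.00 = $1369.84
Difference: |$1419.84 − $1369.84| = $50.00 (higher under Category I)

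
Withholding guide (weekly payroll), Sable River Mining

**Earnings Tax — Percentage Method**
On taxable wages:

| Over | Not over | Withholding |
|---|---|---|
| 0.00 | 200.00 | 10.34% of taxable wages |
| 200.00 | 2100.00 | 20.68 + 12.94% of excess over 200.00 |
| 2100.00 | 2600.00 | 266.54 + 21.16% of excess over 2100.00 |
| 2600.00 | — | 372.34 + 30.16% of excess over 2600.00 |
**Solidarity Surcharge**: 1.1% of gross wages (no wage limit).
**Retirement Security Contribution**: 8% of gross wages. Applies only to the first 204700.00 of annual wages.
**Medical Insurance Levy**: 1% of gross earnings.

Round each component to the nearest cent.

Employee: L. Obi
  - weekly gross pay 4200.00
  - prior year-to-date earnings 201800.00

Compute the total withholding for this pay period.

Earnings Tax: taxable = 4200.00
  372.34 + 30.16% × (4200.00 − 2600.00) = 372.34 + 30.16% × 1600.00 = 854.90
Solidarity Surcharge: 1.1% × 4200.00 = 46.20
Retirement Security Contribution: cap 204700.00 − YTD 201800.00 = 2900.00 subject; 8% × 2900.00 = 232.00
Medical Insurance Levy: 1% × 4200.00 = 42.00
Total: 854.90 + 46.20 + 232.00 + 42.00 = 1175.10

1175.10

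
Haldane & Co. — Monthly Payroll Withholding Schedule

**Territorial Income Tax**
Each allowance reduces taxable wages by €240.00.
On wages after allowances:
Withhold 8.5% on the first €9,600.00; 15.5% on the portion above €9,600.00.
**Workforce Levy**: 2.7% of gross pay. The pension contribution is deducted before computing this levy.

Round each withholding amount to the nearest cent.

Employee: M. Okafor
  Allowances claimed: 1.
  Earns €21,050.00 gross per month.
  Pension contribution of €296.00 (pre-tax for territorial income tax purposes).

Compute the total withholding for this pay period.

€3,068.03

Territorial Income Tax: taxable = €21,050.00 − €296.00 − 1×€240.00 = €20,514.00
  €816.00 + 15.5% × (€20,514.00 − €9,600.00) = €816.00 + 15.5% × €10,914.00 = €2,507.67
Workforce Levy: 2.7% × €20,754.00 = €560.36
Total: €2,507.67 + €560.36 = €3,068.03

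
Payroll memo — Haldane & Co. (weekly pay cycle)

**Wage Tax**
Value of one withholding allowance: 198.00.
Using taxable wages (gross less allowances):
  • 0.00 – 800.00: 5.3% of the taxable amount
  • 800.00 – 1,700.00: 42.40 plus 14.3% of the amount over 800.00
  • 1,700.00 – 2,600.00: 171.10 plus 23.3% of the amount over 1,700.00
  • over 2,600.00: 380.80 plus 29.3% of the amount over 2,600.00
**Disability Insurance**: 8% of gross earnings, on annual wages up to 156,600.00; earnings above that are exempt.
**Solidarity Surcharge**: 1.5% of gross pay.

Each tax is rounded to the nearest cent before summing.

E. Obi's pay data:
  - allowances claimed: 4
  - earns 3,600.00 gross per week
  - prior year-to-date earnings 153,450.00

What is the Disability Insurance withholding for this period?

Disability Insurance: cap 156,600.00 − YTD 153,450.00 = 3,150.00 subject; 8% × 3,150.00 = 252.00

252.00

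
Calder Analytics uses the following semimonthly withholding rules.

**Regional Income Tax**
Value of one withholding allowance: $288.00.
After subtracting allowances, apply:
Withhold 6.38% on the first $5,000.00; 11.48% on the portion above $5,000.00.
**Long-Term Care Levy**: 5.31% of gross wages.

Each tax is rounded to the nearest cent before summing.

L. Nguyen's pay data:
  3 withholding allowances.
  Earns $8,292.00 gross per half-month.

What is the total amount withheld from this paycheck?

Regional Income Tax: taxable = $8,292.00 − 3×$288.00 = $7,428.00
  $319.00 + 11.48% × ($7,428.00 − $5,000.00) = $319.00 + 11.48% × $2,428.00 = $597.73
Long-Term Care Levy: 5.31% × $8,292.00 = $440.31
Total: $597.73 + $440.31 = $1,038.04

$1,038.04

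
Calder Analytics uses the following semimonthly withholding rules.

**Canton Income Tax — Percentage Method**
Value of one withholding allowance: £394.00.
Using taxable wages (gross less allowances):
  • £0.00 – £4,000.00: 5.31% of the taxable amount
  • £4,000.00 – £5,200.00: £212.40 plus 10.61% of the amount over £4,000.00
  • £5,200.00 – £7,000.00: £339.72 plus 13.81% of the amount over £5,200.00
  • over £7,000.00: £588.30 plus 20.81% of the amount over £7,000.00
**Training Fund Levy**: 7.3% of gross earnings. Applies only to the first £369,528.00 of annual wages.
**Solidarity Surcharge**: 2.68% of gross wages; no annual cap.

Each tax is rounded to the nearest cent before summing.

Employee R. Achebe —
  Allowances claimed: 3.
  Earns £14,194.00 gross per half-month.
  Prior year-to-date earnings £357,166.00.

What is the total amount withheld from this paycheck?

£3,122.23

Canton Income Tax: taxable = £14,194.00 − 3×£394.00 = £13,012.00
  £588.30 + 20.81% × (£13,012.00 − £7,000.00) = £588.30 + 20.81% × £6,012.00 = £1,839.40
Training Fund Levy: cap £369,528.00 − YTD £357,166.00 = £12,362.00 subject; 7.3% × £12,362.00 = £902.43
Solidarity Surcharge: 2.68% × £14,194.00 = £380.40
Total: £1,839.40 + £902.43 + £380.40 = £3,122.23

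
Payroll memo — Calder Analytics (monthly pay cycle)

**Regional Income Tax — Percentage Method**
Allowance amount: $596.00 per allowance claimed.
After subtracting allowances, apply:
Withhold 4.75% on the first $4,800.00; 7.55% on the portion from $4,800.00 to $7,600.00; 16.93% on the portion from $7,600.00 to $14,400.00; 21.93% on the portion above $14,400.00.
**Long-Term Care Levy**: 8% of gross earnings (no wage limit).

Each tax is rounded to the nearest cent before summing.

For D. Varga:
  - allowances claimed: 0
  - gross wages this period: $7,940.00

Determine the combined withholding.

Regional Income Tax: taxable = $7,940.00
  $439.40 + 16.93% × ($7,940.00 − $7,600.00) = $439.40 + 16.93% × $340.00 = $496.96
Long-Term Care Levy: 8% × $7,940.00 = $635.20
Total: $496.96 + $635.20 = $1,132.16

$1,132.16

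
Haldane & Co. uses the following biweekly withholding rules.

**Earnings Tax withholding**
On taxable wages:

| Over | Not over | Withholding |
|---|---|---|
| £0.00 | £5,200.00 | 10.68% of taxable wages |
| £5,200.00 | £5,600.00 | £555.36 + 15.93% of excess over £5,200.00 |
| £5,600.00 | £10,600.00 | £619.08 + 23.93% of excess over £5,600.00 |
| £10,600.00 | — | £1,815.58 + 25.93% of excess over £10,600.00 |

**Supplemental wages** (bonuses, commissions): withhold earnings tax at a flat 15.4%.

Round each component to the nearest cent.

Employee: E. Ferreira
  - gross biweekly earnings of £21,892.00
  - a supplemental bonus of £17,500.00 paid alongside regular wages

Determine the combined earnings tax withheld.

£7,438.60

Earnings Tax: taxable = £21,892.00
  £1,815.58 + 25.93% × (£21,892.00 − £10,600.00) = £1,815.58 + 25.93% × £11,292.00 = £4,743.60
Supplemental (15.4% flat on bonus): 15.4% × £17,500.00 = £2,695.00
Total earnings tax: £4,743.60 + £2,695.00 = £7,438.60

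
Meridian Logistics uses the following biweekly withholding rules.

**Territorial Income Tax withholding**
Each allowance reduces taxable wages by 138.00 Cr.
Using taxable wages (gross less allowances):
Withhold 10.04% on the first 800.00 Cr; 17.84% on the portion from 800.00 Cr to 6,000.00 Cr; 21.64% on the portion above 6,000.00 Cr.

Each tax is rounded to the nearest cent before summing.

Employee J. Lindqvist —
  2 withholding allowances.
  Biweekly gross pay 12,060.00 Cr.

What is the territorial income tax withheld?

2,259.66 Cr

Territorial Income Tax: taxable = 12,060.00 Cr − 2×138.00 Cr = 11,784.00 Cr
  1,008.00 Cr + 21.64% × (11,784.00 Cr − 6,000.00 Cr) = 1,008.00 Cr + 21.64% × 5,784.00 Cr = 2,259.66 Cr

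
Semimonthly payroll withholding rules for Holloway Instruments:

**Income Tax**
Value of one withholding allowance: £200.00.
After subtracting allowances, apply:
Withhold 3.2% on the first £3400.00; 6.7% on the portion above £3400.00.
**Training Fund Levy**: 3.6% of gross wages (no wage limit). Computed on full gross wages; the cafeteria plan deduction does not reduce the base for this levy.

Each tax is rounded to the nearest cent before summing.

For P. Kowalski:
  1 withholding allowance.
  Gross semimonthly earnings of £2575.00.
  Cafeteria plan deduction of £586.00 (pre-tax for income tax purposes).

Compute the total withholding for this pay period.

£149.95

Income Tax: taxable = £2575.00 − £586.00 − 1×£200.00 = £1789.00
  3.2% × £1789.00 = £57.25
Training Fund Levy: 3.6% × £2575.00 = £92.70
Total: £57.25 + £92.70 = £149.95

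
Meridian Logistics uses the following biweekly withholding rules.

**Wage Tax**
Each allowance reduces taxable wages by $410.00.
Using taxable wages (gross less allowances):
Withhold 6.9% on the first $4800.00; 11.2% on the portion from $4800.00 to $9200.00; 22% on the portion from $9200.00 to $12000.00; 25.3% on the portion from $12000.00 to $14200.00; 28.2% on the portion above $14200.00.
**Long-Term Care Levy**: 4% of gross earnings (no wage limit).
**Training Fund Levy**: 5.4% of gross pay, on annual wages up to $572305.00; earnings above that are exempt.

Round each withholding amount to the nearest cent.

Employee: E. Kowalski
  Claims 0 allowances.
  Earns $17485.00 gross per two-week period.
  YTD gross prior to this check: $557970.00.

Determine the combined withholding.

$4396.46

Wage Tax: taxable = $17485.00
  $1996.60 + 28.2% × ($17485.00 − $14200.00) = $1996.60 + 28.2% × $3285.00 = $2922.97
Long-Term Care Levy: 4% × $17485.00 = $699.40
Training Fund Levy: cap $572305.00 − YTD $557970.00 = $14335.00 subject; 5.4% × $14335.00 = $774.09
Total: $2922.97 + $699.40 + $774.09 = $4396.46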